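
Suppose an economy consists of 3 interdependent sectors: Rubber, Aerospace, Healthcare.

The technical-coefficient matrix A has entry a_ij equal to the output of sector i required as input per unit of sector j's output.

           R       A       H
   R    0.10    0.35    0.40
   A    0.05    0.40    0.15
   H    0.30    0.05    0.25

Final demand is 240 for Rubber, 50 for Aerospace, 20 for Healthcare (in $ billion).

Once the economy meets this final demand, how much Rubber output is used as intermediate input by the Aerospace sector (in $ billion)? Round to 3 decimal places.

I − A =
  [   0.90    -0.35    -0.40]
  [  -0.05     0.60    -0.15]
  [  -0.30    -0.05     0.75]
Cofactors of I−A, C_ij = (−1)^(i+j)·(minor ij) (rows/columns in the sector order above):
  C_11 = (0.60)(0.75) − (-0.15)(-0.05) = 0.4425
  C_12 = −[(-0.05)(0.75) − (-0.15)(-0.30)] = 0.0825
  C_13 = (-0.05)(-0.05) − (0.60)(-0.30) = 0.1825
  C_21 = −[(-0.35)(0.75) − (-0.40)(-0.05)] = 0.2825
  C_22 = (0.90)(0.75) − (-0.40)(-0.30) = 0.5550
  C_23 = −[(0.90)(-0.05) − (-0.35)(-0.30)] = 0.1500
  C_31 = (-0.35)(-0.15) − (-0.40)(0.60) = 0.2925
  C_32 = −[(0.90)(-0.15) − (-0.40)(-0.05)] = 0.1550
  C_33 = (0.90)(0.60) − (-0.35)(-0.05) = 0.5225
det(I−A) = Σ_j (I−A)_1j·C_1j = (0.90)(0.4425) + (-0.35)(0.0825) + (-0.40)(0.1825) = 0.296375
adj(I−A) = Cᵀ =
  [ 0.4425   0.2825   0.2925]
  [ 0.0825   0.5550   0.1550]
  [ 0.1825   0.1500   0.5225]
(I − A)⁻¹ = adj(I−A) / det(I−A) ≈
  [   1.4930     0.9532     0.9869]
  [   0.2784     1.8726     0.5230]
  [   0.6158     0.5061     1.7630]
First solve x = (I − A)⁻¹ d = adj(I−A)·d / det(I−A); in particular x_A = (0.0825·240 + 0.5550·50 + 0.1550·20) / 0.296375 = 50.65 / 0.296375 ≈ 170.89836.
Intermediate flow from R to A: z_RA = a_RA · x_A = 0.35 × 50.65 / 0.296375 = 17.7275 / 0.296375 ≈ 59.814.

z_RA = 59.814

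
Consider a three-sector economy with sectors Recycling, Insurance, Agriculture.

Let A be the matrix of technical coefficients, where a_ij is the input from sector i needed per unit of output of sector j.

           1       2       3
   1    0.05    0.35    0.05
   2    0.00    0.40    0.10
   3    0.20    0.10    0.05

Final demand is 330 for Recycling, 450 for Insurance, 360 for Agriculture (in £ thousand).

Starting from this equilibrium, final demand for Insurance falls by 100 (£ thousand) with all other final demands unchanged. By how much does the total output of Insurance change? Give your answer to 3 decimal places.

I − A =
  [   0.95    -0.35    -0.05]
  [   0.00     0.60    -0.10]
  [  -0.20    -0.10     0.95]
Cofactors of I−A, C_ij = (−1)^(i+j)·(minor ij) (rows/columns in the sector order above):
  C_11 = (0.60)(0.95) − (-0.10)(-0.10) = 0.5600
  C_12 = −[(0.00)(0.95) − (-0.10)(-0.20)] = 0.0200
  C_13 = (0.00)(-0.10) − (0.60)(-0.20) = 0.1200
  C_21 = −[(-0.35)(0.95) − (-0.05)(-0.10)] = 0.3375
  C_22 = (0.95)(0.95) − (-0.05)(-0.20) = 0.8925
  C_23 = −[(0.95)(-0.10) − (-0.35)(-0.20)] = 0.1650
  C_31 = (-0.35)(-0.10) − (-0.05)(0.60) = 0.0650
  C_32 = −[(0.95)(-0.10) − (-0.05)(0.00)] = 0.0950
  C_33 = (0.95)(0.60) − (-0.35)(0.00) = 0.5700
det(I−A) = Σ_j (I−A)_1j·C_1j = (0.95)(0.5600) + (-0.35)(0.0200) + (-0.05)(0.1200) = 0.5190
adj(I−A) = Cᵀ =
  [ 0.5600   0.3375   0.0650]
  [ 0.0200   0.8925   0.0950]
  [ 0.1200   0.1650   0.5700]
(I − A)⁻¹ = adj(I−A) / det(I−A) ≈
  [   1.0790     0.6503     0.1252]
  [   0.0385     1.7197     0.1830]
  [   0.2312     0.3179     1.0983]
Δx = (I − A)⁻¹ Δd with Δd having -100 in the Insurance component and 0 elsewhere.
So Δx_2 = L_22 · (-100), where L_22 = adj(I−A)_22 / det(I−A) = 0.8925 / 0.5190.
Δx_2 = 0.8925 × (-100) / 0.5190 = -89.25 / 0.5190 ≈ -171.965.

Δx_2 = -171.965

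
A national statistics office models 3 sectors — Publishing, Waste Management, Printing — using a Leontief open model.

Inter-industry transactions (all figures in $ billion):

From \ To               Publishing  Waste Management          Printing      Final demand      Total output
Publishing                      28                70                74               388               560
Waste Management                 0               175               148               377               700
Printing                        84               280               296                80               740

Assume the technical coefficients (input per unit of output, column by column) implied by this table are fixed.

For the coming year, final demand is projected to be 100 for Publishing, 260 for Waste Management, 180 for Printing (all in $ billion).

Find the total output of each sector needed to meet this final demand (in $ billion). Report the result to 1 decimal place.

x_1 = 237.5, x_2 = 538.2, x_3 = 718.2

Technical coefficients a_ij = z_ij / X_j:
  a_11 = 28/560 = 0.05, a_21 = 0/560 = 0.00, a_31 = 84/560 = 0.15
  a_12 = 70/700 = 0.10, a_22 = 175/700 = 0.25, a_32 = 280/700 = 0.40
  a_13 = 74/740 = 0.10, a_23 = 148/740 = 0.20, a_33 = 296/740 = 0.40
I − A =
  [   0.95    -0.10    -0.10]
  [   0.00     0.75    -0.20]
  [  -0.15    -0.40     0.60]
Cofactors of I−A, C_ij = (−1)^(i+j)·(minor ij) (rows/columns in the sector order above):
  C_11 = (0.75)(0.60) − (-0.20)(-0.40) = 0.3700
  C_12 = −[(0.00)(0.60) − (-0.20)(-0.15)] = 0.0300
  C_13 = (0.00)(-0.40) − (0.75)(-0.15) = 0.1125
  C_21 = −[(-0.10)(0.60) − (-0.10)(-0.40)] = 0.1000
  C_22 = (0.95)(0.60) − (-0.10)(-0.15) = 0.5550
  C_23 = −[(0.95)(-0.40) − (-0.10)(-0.15)] = 0.3950
  C_31 = (-0.10)(-0.20) − (-0.10)(0.75) = 0.0950
  C_32 = −[(0.95)(-0.20) − (-0.10)(0.00)] = 0.1900
  C_33 = (0.95)(0.75) − (-0.10)(0.00) = 0.7125
det(I−A) = Σ_j (I−A)_1j·C_1j = (0.95)(0.3700) + (-0.10)(0.0300) + (-0.10)(0.1125) = 0.33725
adj(I−A) = Cᵀ =
  [ 0.3700   0.1000   0.0950]
  [ 0.0300   0.5550   0.1900]
  [ 0.1125   0.3950   0.7125]
(I − A)⁻¹ = adj(I−A) / det(I−A) ≈
  [   1.0971     0.2965     0.2817]
  [   0.0890     1.6457     0.5634]
  [   0.3336     1.1712     2.1127]
x = (I − A)⁻¹ d = adj(I−A)·d / det(I−A), with det(I−A) = 0.33725:
  x_1 = (0.3700·100 + 0.1000·260 + 0.0950·180) / 0.33725 = 80.10 / 0.33725 ≈ 237.5
  x_2 = (0.0300·100 + 0.5550·260 + 0.1900·180) / 0.33725 = 181.50 / 0.33725 ≈ 538.2
  x_3 = (0.1125·100 + 0.3950·260 + 0.7125·180) / 0.33725 = 242.20 / 0.33725 ≈ 718.2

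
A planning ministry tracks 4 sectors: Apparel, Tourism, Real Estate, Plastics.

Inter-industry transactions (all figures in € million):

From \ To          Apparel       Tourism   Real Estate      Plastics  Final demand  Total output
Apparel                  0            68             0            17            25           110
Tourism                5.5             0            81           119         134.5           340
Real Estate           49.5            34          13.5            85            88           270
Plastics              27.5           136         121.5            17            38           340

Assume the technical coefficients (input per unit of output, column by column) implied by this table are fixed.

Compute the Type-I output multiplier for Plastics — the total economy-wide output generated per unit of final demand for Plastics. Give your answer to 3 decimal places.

m_P = 3.606

Technical coefficients a_ij = z_ij / X_j:
  a_AA = 0/110 = 0.00, a_TA = 5.5/110 = 0.05, a_RA = 49.5/110 = 0.45, a_PA = 27.5/110 = 0.25
  a_AT = 68/340 = 0.20, a_TT = 0/340 = 0.00, a_RT = 34/340 = 0.10, a_PT = 136/340 = 0.40
  a_AR = 0/270 = 0.00, a_TR = 81/270 = 0.30, a_RR = 13.5/270 = 0.05, a_PR = 121.5/270 = 0.45
  a_AP = 17/340 = 0.05, a_TP = 119/340 = 0.35, a_RP = 85/340 = 0.25, a_PP = 17/340 = 0.05
I − A =
  [   1.00    -0.20     0.00    -0.05]
  [  -0.05     1.00    -0.30    -0.35]
  [  -0.45    -0.10     0.95    -0.25]
  [  -0.25    -0.40    -0.45     0.95]
Compute the cofactors C_ij = (−1)^(i+j)·(3×3 minor ij) of I−A; the adjugate is their transpose:
adj(I−A) = Cᵀ =
  [ 0.582750   0.179250   0.117000   0.127500]
  [ 0.340500   0.768000   0.439875   0.416625]
  [ 0.445500   0.300750   0.769500   0.336750]
  [ 0.507750   0.513000   0.580500   0.883500]
det(I−A) = Σ_j (I−A)_1j·C_1j = (1.00)(0.582750) + (-0.20)(0.340500) + (0.00)(0.445500) + (-0.05)(0.507750) = 0.4892625
(I − A)⁻¹ = adj(I−A) / det(I−A) ≈
  [   1.1911     0.3664     0.2391     0.2606]
  [   0.6959     1.5697     0.8991     0.8515]
  [   0.9106     0.6147     1.5728     0.6883]
  [   1.0378     1.0485     1.1865     1.8058]
The output multiplier for sector j is the column-j sum of the Leontief inverse (I − A)⁻¹ = adj(I−A) / det(I−A).
Column P of adj(I−A): (0.127500, 0.416625, 0.336750, 0.883500); det(I−A) = 0.4892625.
m_P = (0.127500 + 0.416625 + 0.336750 + 0.883500) / 0.4892625 = 1.764375 / 0.4892625 ≈ 3.606.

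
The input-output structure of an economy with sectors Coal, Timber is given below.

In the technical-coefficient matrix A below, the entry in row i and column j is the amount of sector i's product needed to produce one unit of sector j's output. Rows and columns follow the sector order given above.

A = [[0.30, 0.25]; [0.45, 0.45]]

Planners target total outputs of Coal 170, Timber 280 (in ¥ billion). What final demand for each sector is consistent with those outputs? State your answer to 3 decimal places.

I − A =
  [   0.70    -0.25]
  [  -0.45     0.55]
d = (I − A) x:
  d_C = (+0.70)·170 + (-0.25)·280 = 49.000
  d_T = (-0.45)·170 + (+0.55)·280 = 77.500

d_C = 49.000, d_T = 77.500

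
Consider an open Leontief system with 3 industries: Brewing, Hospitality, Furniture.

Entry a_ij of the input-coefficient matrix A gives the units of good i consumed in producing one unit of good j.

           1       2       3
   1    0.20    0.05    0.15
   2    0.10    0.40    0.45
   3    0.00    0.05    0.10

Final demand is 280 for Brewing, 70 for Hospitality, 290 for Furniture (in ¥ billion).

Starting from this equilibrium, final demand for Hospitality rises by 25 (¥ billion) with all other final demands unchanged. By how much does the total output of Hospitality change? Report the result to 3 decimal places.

Δx_2 = 44.037

I − A =
  [   0.80    -0.05    -0.15]
  [  -0.10     0.60    -0.45]
  [   0.00    -0.05     0.90]
Cofactors of I−A, C_ij = (−1)^(i+j)·(minor ij) (rows/columns in the sector order above):
  C_11 = (0.60)(0.90) − (-0.45)(-0.05) = 0.5175
  C_12 = −[(-0.10)(0.90) − (-0.45)(0.00)] = 0.0900
  C_13 = (-0.10)(-0.05) − (0.60)(0.00) = 0.0050
  C_21 = −[(-0.05)(0.90) − (-0.15)(-0.05)] = 0.0525
  C_22 = (0.80)(0.90) − (-0.15)(0.00) = 0.7200
  C_23 = −[(0.80)(-0.05) − (-0.05)(0.00)] = 0.0400
  C_31 = (-0.05)(-0.45) − (-0.15)(0.60) = 0.1125
  C_32 = −[(0.80)(-0.45) − (-0.15)(-0.10)] = 0.3750
  C_33 = (0.80)(0.60) − (-0.05)(-0.10) = 0.4750
det(I−A) = Σ_j (I−A)_1j·C_1j = (0.80)(0.5175) + (-0.05)(0.0900) + (-0.15)(0.0050) = 0.40875
adj(I−A) = Cᵀ =
  [ 0.5175   0.0525   0.1125]
  [ 0.0900   0.7200   0.3750]
  [ 0.0050   0.0400   0.4750]
(I − A)⁻¹ = adj(I−A) / det(I−A) ≈
  [   1.2661     0.1284     0.2752]
  [   0.2202     1.7615     0.9174]
  [   0.0122     0.0979     1.1621]
Δx = (I − A)⁻¹ Δd with Δd having +25 in the Hospitality component and 0 elsewhere.
So Δx_2 = L_22 · (+25), where L_22 = adj(I−A)_22 / det(I−A) = 0.7200 / 0.40875.
Δx_2 = 0.7200 × (+25) / 0.40875 = 18.00 / 0.40875 ≈ 44.037.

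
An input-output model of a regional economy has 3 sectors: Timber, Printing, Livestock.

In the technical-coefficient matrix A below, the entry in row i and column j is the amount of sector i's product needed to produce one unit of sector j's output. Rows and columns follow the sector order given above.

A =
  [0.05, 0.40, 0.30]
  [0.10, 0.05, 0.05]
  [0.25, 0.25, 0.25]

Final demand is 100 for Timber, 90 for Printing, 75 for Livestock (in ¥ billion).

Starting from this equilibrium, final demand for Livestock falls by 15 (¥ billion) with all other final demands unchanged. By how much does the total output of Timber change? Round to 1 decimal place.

Δx_1 = -8.3

I − A =
  [   0.95    -0.40    -0.30]
  [  -0.10     0.95    -0.05]
  [  -0.25    -0.25     0.75]
Cofactors of I−A, C_ij = (−1)^(i+j)·(minor ij) (rows/columns in the sector order above):
  C_11 = (0.95)(0.75) − (-0.05)(-0.25) = 0.7000
  C_12 = −[(-0.10)(0.75) − (-0.05)(-0.25)] = 0.0875
  C_13 = (-0.10)(-0.25) − (0.95)(-0.25) = 0.2625
  C_21 = −[(-0.40)(0.75) − (-0.30)(-0.25)] = 0.3750
  C_22 = (0.95)(0.75) − (-0.30)(-0.25) = 0.6375
  C_23 = −[(0.95)(-0.25) − (-0.40)(-0.25)] = 0.3375
  C_31 = (-0.40)(-0.05) − (-0.30)(0.95) = 0.3050
  C_32 = −[(0.95)(-0.05) − (-0.30)(-0.10)] = 0.0775
  C_33 = (0.95)(0.95) − (-0.40)(-0.10) = 0.8625
det(I−A) = Σ_j (I−A)_1j·C_1j = (0.95)(0.7000) + (-0.40)(0.0875) + (-0.30)(0.2625) = 0.55125
adj(I−A) = Cᵀ =
  [ 0.7000   0.3750   0.3050]
  [ 0.0875   0.6375   0.0775]
  [ 0.2625   0.3375   0.8625]
(I − A)⁻¹ = adj(I−A) / det(I−A) ≈
  [   1.2698     0.6803     0.5533]
  [   0.1587     1.1565     0.1406]
  [   0.4762     0.6122     1.5646]
Δx = (I − A)⁻¹ Δd with Δd having -15 in the Livestock component and 0 elsewhere.
So Δx_1 = L_13 · (-15), where L_13 = adj(I−A)_13 / det(I−A) = 0.3050 / 0.55125.
Δx_1 = 0.3050 × (-15) / 0.55125 = -4.575 / 0.55125 ≈ -8.3.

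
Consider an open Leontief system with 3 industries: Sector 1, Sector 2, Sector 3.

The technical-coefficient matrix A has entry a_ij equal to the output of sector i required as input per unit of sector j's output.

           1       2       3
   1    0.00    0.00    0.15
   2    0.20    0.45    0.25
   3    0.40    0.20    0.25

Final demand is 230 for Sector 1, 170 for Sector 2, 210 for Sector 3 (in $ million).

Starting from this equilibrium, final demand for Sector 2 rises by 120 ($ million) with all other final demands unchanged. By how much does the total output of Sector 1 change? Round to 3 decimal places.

Δx_1 = 11.128

I − A =
  [   1.00     0.00    -0.15]
  [  -0.20     0.55    -0.25]
  [  -0.40    -0.20     0.75]
Cofactors of I−A, C_ij = (−1)^(i+j)·(minor ij) (rows/columns in the sector order above):
  C_11 = (0.55)(0.75) − (-0.25)(-0.20) = 0.3625
  C_12 = −[(-0.20)(0.75) − (-0.25)(-0.40)] = 0.2500
  C_13 = (-0.20)(-0.20) − (0.55)(-0.40) = 0.2600
  C_21 = −[(0.00)(0.75) − (-0.15)(-0.20)] = 0.0300
  C_22 = (1.00)(0.75) − (-0.15)(-0.40) = 0.6900
  C_23 = −[(1.00)(-0.20) − (0.00)(-0.40)] = 0.2000
  C_31 = (0.00)(-0.25) − (-0.15)(0.55) = 0.0825
  C_32 = −[(1.00)(-0.25) − (-0.15)(-0.20)] = 0.2800
  C_33 = (1.00)(0.55) − (0.00)(-0.20) = 0.5500
det(I−A) = Σ_j (I−A)_1j·C_1j = (1.00)(0.3625) + (0.00)(0.2500) + (-0.15)(0.2600) = 0.3235
adj(I−A) = Cᵀ =
  [ 0.3625   0.0300   0.0825]
  [ 0.2500   0.6900   0.2800]
  [ 0.2600   0.2000   0.5500]
(I − A)⁻¹ = adj(I−A) / det(I−A) ≈
  [   1.1206     0.0927     0.2550]
  [   0.7728     2.1329     0.8655]
  [   0.8037     0.6182     1.7002]
Δx = (I − A)⁻¹ Δd with Δd having +120 in the Sector 2 component and 0 elsewhere.
So Δx_1 = L_12 · (+120), where L_12 = adj(I−A)_12 / det(I−A) = 0.0300 / 0.3235.
Δx_1 = 0.0300 × (+120) / 0.3235 = 3.60 / 0.3235 ≈ 11.128.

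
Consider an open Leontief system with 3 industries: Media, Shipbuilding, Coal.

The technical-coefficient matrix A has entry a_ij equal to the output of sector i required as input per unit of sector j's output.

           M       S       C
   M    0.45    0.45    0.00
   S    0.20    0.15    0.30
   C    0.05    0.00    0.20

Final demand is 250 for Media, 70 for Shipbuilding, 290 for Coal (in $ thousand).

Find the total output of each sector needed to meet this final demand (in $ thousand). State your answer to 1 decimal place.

x_M = 793.7, x_S = 414.6, x_C = 412.1

I − A =
  [   0.55    -0.45     0.00]
  [  -0.20     0.85    -0.30]
  [  -0.05     0.00     0.80]
Cofactors of I−A, C_ij = (−1)^(i+j)·(minor ij) (rows/columns in the sector order above):
  C_11 = (0.85)(0.80) − (-0.30)(0.00) = 0.6800
  C_12 = −[(-0.20)(0.80) − (-0.30)(-0.05)] = 0.1750
  C_13 = (-0.20)(0.00) − (0.85)(-0.05) = 0.0425
  C_21 = −[(-0.45)(0.80) − (0.00)(0.00)] = 0.3600
  C_22 = (0.55)(0.80) − (0.00)(-0.05) = 0.4400
  C_23 = −[(0.55)(0.00) − (-0.45)(-0.05)] = 0.0225
  C_31 = (-0.45)(-0.30) − (0.00)(0.85) = 0.1350
  C_32 = −[(0.55)(-0.30) − (0.00)(-0.20)] = 0.1650
  C_33 = (0.55)(0.85) − (-0.45)(-0.20) = 0.3775
det(I−A) = Σ_j (I−A)_1j·C_1j = (0.55)(0.6800) + (-0.45)(0.1750) + (0.00)(0.0425) = 0.29525
adj(I−A) = Cᵀ =
  [ 0.6800   0.3600   0.1350]
  [ 0.1750   0.4400   0.1650]
  [ 0.0425   0.0225   0.3775]
(I − A)⁻¹ = adj(I−A) / det(I−A) ≈
  [   2.3031     1.2193     0.4572]
  [   0.5927     1.4903     0.5588]
  [   0.1439     0.0762     1.2786]
x = (I − A)⁻¹ d = adj(I−A)·d / det(I−A), with det(I−A) = 0.29525:
  x_M = (0.6800·250 + 0.3600·70 + 0.1350·290) / 0.29525 = 234.35 / 0.29525 ≈ 793.7
  x_S = (0.1750·250 + 0.4400·70 + 0.1650·290) / 0.29525 = 122.40 / 0.29525 ≈ 414.6
  x_C = (0.0425·250 + 0.0225·70 + 0.3775·290) / 0.29525 = 121.675 / 0.29525 ≈ 412.1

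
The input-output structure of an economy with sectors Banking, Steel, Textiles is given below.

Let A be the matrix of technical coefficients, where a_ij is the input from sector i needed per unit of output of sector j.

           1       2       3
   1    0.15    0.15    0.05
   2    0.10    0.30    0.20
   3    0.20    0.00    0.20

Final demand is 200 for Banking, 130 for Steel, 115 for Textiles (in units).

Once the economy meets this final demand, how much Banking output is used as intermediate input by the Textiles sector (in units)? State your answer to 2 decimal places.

z_13 = 10.93

I − A =
  [   0.85    -0.15    -0.05]
  [  -0.10     0.70    -0.20]
  [  -0.20     0.00     0.80]
Cofactors of I−A, C_ij = (−1)^(i+j)·(minor ij) (rows/columns in the sector order above):
  C_11 = (0.70)(0.80) − (-0.20)(0.00) = 0.5600
  C_12 = −[(-0.10)(0.80) − (-0.20)(-0.20)] = 0.1200
  C_13 = (-0.10)(0.00) − (0.70)(-0.20) = 0.1400
  C_21 = −[(-0.15)(0.80) − (-0.05)(0.00)] = 0.1200
  C_22 = (0.85)(0.80) − (-0.05)(-0.20) = 0.6700
  C_23 = −[(0.85)(0.00) − (-0.15)(-0.20)] = 0.0300
  C_31 = (-0.15)(-0.20) − (-0.05)(0.70) = 0.0650
  C_32 = −[(0.85)(-0.20) − (-0.05)(-0.10)] = 0.1750
  C_33 = (0.85)(0.70) − (-0.15)(-0.10) = 0.5800
det(I−A) = Σ_j (I−A)_1j·C_1j = (0.85)(0.5600) + (-0.15)(0.1200) + (-0.05)(0.1400) = 0.4510
adj(I−A) = Cᵀ =
  [ 0.5600   0.1200   0.0650]
  [ 0.1200   0.6700   0.1750]
  [ 0.1400   0.0300   0.5800]
(I − A)⁻¹ = adj(I−A) / det(I−A) ≈
  [   1.2417     0.2661     0.1441]
  [   0.2661     1.4856     0.3880]
  [   0.3104     0.0665     1.2860]
First solve x = (I − A)⁻¹ d = adj(I−A)·d / det(I−A); in particular x_3 = (0.1400·200 + 0.0300·130 + 0.5800·115) / 0.4510 = 98.60 / 0.4510 ≈ 218.6253.
Intermediate flow from 1 to 3: z_13 = a_13 · x_3 = 0.05 × 98.60 / 0.4510 = 4.93 / 0.4510 ≈ 10.93.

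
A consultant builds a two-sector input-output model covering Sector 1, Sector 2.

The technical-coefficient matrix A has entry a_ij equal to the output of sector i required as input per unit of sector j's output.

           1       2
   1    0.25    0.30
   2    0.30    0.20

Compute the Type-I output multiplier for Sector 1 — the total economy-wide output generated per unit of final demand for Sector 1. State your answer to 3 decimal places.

m_1 = 2.157

I − A =
  [   0.75    -0.30]
  [  -0.30     0.80]
det(I−A) = (0.75)(0.80) − (-0.30)(-0.30) = 0.5100
adj(I−A) = [[0.80, 0.30], [0.30, 0.75]]
(I − A)⁻¹ = adj(I−A) / det(I−A) ≈
  [   1.5686     0.5882]
  [   0.5882     1.4706]
The output multiplier for sector j is the column-j sum of the Leontief inverse (I − A)⁻¹ = adj(I−A) / det(I−A).
Column 1 of adj(I−A): (0.80, 0.30); det(I−A) = 0.5100.
m_1 = (0.80 + 0.30) / 0.5100 = 1.10 / 0.5100 ≈ 2.157.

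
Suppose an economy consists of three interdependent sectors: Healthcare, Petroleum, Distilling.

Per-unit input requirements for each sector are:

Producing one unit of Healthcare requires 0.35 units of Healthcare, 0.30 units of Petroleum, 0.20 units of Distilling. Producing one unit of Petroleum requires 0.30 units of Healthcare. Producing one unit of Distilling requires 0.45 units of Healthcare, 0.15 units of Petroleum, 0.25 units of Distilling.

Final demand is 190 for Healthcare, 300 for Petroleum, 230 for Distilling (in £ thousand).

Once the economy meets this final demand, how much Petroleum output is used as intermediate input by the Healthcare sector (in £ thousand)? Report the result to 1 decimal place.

z_21 = 302.7

I − A =
  [   0.65    -0.30    -0.45]
  [  -0.30     1.00    -0.15]
  [  -0.20     0.00     0.75]
Cofactors of I−A, C_ij = (−1)^(i+j)·(minor ij) (rows/columns in the sector order above):
  C_11 = (1.00)(0.75) − (-0.15)(0.00) = 0.7500
  C_12 = −[(-0.30)(0.75) − (-0.15)(-0.20)] = 0.2550
  C_13 = (-0.30)(0.00) − (1.00)(-0.20) = 0.2000
  C_21 = −[(-0.30)(0.75) − (-0.45)(0.00)] = 0.2250
  C_22 = (0.65)(0.75) − (-0.45)(-0.20) = 0.3975
  C_23 = −[(0.65)(0.00) − (-0.30)(-0.20)] = 0.0600
  C_31 = (-0.30)(-0.15) − (-0.45)(1.00) = 0.4950
  C_32 = −[(0.65)(-0.15) − (-0.45)(-0.30)] = 0.2325
  C_33 = (0.65)(1.00) − (-0.30)(-0.30) = 0.5600
det(I−A) = Σ_j (I−A)_1j·C_1j = (0.65)(0.7500) + (-0.30)(0.2550) + (-0.45)(0.2000) = 0.3210
adj(I−A) = Cᵀ =
  [ 0.7500   0.2250   0.4950]
  [ 0.2550   0.3975   0.2325]
  [ 0.2000   0.0600   0.5600]
(I − A)⁻¹ = adj(I−A) / det(I−A) ≈
  [   2.3364     0.7009     1.5421]
  [   0.7944     1.2383     0.7243]
  [   0.6231     0.1869     1.7445]
First solve x = (I − A)⁻¹ d = adj(I−A)·d / det(I−A); in particular x_1 = (0.7500·190 + 0.2250·300 + 0.4950·230) / 0.3210 = 323.85 / 0.3210 ≈ 1008.879.
Intermediate flow from 2 to 1: z_21 = a_21 · x_1 = 0.30 × 323.85 / 0.3210 = 97.155 / 0.3210 ≈ 302.7.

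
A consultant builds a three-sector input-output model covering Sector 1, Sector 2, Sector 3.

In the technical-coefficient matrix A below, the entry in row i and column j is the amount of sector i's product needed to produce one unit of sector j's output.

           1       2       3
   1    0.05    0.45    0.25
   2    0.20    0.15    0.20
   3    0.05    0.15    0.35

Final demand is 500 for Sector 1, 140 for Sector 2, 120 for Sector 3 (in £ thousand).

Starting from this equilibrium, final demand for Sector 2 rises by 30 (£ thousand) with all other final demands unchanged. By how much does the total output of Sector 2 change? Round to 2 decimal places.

I − A =
  [   0.95    -0.45    -0.25]
  [  -0.20     0.85    -0.20]
  [  -0.05    -0.15     0.65]
Cofactors of I−A, C_ij = (−1)^(i+j)·(minor ij) (rows/columns in the sector order above):
  C_11 = (0.85)(0.65) − (-0.20)(-0.15) = 0.5225
  C_12 = −[(-0.20)(0.65) − (-0.20)(-0.05)] = 0.1400
  C_13 = (-0.20)(-0.15) − (0.85)(-0.05) = 0.0725
  C_21 = −[(-0.45)(0.65) − (-0.25)(-0.15)] = 0.3300
  C_22 = (0.95)(0.65) − (-0.25)(-0.05) = 0.6050
  C_23 = −[(0.95)(-0.15) − (-0.45)(-0.05)] = 0.1650
  C_31 = (-0.45)(-0.20) − (-0.25)(0.85) = 0.3025
  C_32 = −[(0.95)(-0.20) − (-0.25)(-0.20)] = 0.2400
  C_33 = (0.95)(0.85) − (-0.45)(-0.20) = 0.7175
det(I−A) = Σ_j (I−A)_1j·C_1j = (0.95)(0.5225) + (-0.45)(0.1400) + (-0.25)(0.0725) = 0.41525
adj(I−A) = Cᵀ =
  [ 0.5225   0.3300   0.3025]
  [ 0.1400   0.6050   0.2400]
  [ 0.0725   0.1650   0.7175]
(I − A)⁻¹ = adj(I−A) / det(I−A) ≈
  [   1.2583     0.7947     0.7285]
  [   0.3371     1.4570     0.5780]
  [   0.1746     0.3974     1.7279]
Δx = (I − A)⁻¹ Δd with Δd having +30 in the Sector 2 component and 0 elsewhere.
So Δx_2 = L_22 · (+30), where L_22 = adj(I−A)_22 / det(I−A) = 0.6050 / 0.41525.
Δx_2 = 0.6050 × (+30) / 0.41525 = 18.15 / 0.41525 ≈ 43.71.

Δx_2 = 43.71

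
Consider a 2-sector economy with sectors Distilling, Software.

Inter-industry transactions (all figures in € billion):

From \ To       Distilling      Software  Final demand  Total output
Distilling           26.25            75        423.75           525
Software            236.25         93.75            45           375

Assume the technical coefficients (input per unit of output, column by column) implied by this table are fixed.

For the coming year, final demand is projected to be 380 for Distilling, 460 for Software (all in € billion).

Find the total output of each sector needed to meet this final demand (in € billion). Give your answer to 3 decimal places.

x_1 = 605.622, x_2 = 976.707

Technical coefficients a_ij = z_ij / X_j:
  a_11 = 26.25/525 = 0.05, a_21 = 236.25/525 = 0.45
  a_12 = 75/375 = 0.20, a_22 = 93.75/375 = 0.25
I − A =
  [   0.95    -0.20]
  [  -0.45     0.75]
det(I−A) = (0.95)(0.75) − (-0.20)(-0.45) = 0.6225
adj(I−A) = [[0.75, 0.20], [0.45, 0.95]]
(I − A)⁻¹ = adj(I−A) / det(I−A) ≈
  [   1.2048     0.3213]
  [   0.7229     1.5261]
x = (I − A)⁻¹ d = adj(I−A)·d / det(I−A), with det(I−A) = 0.6225:
  x_1 = (0.75·380 + 0.20·460) / 0.6225 = 377.00 / 0.6225 ≈ 605.622
  x_2 = (0.45·380 + 0.95·460) / 0.6225 = 608.00 / 0.6225 ≈ 976.707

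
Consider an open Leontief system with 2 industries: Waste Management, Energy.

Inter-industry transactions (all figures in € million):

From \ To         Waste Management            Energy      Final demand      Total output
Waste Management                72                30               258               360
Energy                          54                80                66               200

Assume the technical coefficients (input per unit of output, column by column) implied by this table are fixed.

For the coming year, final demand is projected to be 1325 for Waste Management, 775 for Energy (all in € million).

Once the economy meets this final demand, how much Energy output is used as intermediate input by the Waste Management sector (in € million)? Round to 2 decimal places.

z_21 = 298.77

Technical coefficients a_ij = z_ij / X_j:
  a_11 = 72/360 = 0.20, a_21 = 54/360 = 0.15
  a_12 = 30/200 = 0.15, a_22 = 80/200 = 0.40
I − A =
  [   0.80    -0.15]
  [  -0.15     0.60]
det(I−A) = (0.80)(0.60) − (-0.15)(-0.15) = 0.4575
adj(I−A) = [[0.60, 0.15], [0.15, 0.80]]
(I − A)⁻¹ = adj(I−A) / det(I−A) ≈
  [   1.3115     0.3279]
  [   0.3279     1.7486]
First solve x = (I − A)⁻¹ d = adj(I−A)·d / det(I−A); in particular x_1 = (0.60·1325 + 0.15·775) / 0.4575 = 911.25 / 0.4575 ≈ 1991.8033.
Intermediate flow from 2 to 1: z_21 = a_21 · x_1 = 0.15 × 911.25 / 0.4575 = 136.6875 / 0.4575 ≈ 298.77.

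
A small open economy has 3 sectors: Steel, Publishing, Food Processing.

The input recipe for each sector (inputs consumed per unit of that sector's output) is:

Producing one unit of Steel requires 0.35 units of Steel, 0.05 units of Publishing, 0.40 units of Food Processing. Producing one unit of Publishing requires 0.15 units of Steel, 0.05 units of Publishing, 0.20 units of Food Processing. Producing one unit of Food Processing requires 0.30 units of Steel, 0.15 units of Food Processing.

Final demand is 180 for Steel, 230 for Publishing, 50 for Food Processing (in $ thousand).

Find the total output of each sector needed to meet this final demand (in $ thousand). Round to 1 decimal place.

x_1 = 504.9, x_2 = 268.7, x_3 = 359.7

I − A =
  [   0.65    -0.15    -0.30]
  [  -0.05     0.95     0.00]
  [  -0.40    -0.20     0.85]
Cofactors of I−A, C_ij = (−1)^(i+j)·(minor ij) (rows/columns in the sector order above):
  C_11 = (0.95)(0.85) − (0.00)(-0.20) = 0.8075
  C_12 = −[(-0.05)(0.85) − (0.00)(-0.40)] = 0.0425
  C_13 = (-0.05)(-0.20) − (0.95)(-0.40) = 0.3900
  C_21 = −[(-0.15)(0.85) − (-0.30)(-0.20)] = 0.1875
  C_22 = (0.65)(0.85) − (-0.30)(-0.40) = 0.4325
  C_23 = −[(0.65)(-0.20) − (-0.15)(-0.40)] = 0.1900
  C_31 = (-0.15)(0.00) − (-0.30)(0.95) = 0.2850
  C_32 = −[(0.65)(0.00) − (-0.30)(-0.05)] = 0.0150
  C_33 = (0.65)(0.95) − (-0.15)(-0.05) = 0.6100
det(I−A) = Σ_j (I−A)_1j·C_1j = (0.65)(0.8075) + (-0.15)(0.0425) + (-0.30)(0.3900) = 0.4015
adj(I−A) = Cᵀ =
  [ 0.8075   0.1875   0.2850]
  [ 0.0425   0.4325   0.0150]
  [ 0.3900   0.1900   0.6100]
(I − A)⁻¹ = adj(I−A) / det(I−A) ≈
  [   2.0112     0.4670     0.7098]
  [   0.1059     1.0772     0.0374]
  [   0.9714     0.4732     1.5193]
x = (I − A)⁻¹ d = adj(I−A)·d / det(I−A), with det(I−A) = 0.4015:
  x_1 = (0.8075·180 + 0.1875·230 + 0.2850·50) / 0.4015 = 202.725 / 0.4015 ≈ 504.9
  x_2 = (0.0425·180 + 0.4325·230 + 0.0150·50) / 0.4015 = 107.875 / 0.4015 ≈ 268.7
  x_3 = (0.3900·180 + 0.1900·230 + 0.6100·50) / 0.4015 = 144.40 / 0.4015 ≈ 359.7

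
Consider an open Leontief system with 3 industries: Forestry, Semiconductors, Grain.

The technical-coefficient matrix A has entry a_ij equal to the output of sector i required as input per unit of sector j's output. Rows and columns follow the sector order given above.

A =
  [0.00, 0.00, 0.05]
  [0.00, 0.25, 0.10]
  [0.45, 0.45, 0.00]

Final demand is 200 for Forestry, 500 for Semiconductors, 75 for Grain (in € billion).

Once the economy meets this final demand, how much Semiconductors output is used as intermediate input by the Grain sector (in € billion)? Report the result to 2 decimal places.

z_SG = 50.68

I − A =
  [   1.00     0.00    -0.05]
  [   0.00     0.75    -0.10]
  [  -0.45    -0.45     1.00]
Cofactors of I−A, C_ij = (−1)^(i+j)·(minor ij) (rows/columns in the sector order above):
  C_11 = (0.75)(1.00) − (-0.10)(-0.45) = 0.7050
  C_12 = −[(0.00)(1.00) − (-0.10)(-0.45)] = 0.0450
  C_13 = (0.00)(-0.45) − (0.75)(-0.45) = 0.3375
  C_21 = −[(0.00)(1.00) − (-0.05)(-0.45)] = 0.0225
  C_22 = (1.00)(1.00) − (-0.05)(-0.45) = 0.9775
  C_23 = −[(1.00)(-0.45) − (0.00)(-0.45)] = 0.4500
  C_31 = (0.00)(-0.10) − (-0.05)(0.75) = 0.0375
  C_32 = −[(1.00)(-0.10) − (-0.05)(0.00)] = 0.1000
  C_33 = (1.00)(0.75) − (0.00)(0.00) = 0.7500
det(I−A) = Σ_j (I−A)_1j·C_1j = (1.00)(0.7050) + (0.00)(0.0450) + (-0.05)(0.3375) = 0.688125
adj(I−A) = Cᵀ =
  [ 0.7050   0.0225   0.0375]
  [ 0.0450   0.9775   0.1000]
  [ 0.3375   0.4500   0.7500]
(I − A)⁻¹ = adj(I−A) / det(I−A) ≈
  [   1.0245     0.0327     0.0545]
  [   0.0654     1.4205     0.1453]
  [   0.4905     0.6540     1.0899]
First solve x = (I − A)⁻¹ d = adj(I−A)·d / det(I−A); in particular x_G = (0.3375·200 + 0.4500·500 + 0.7500·75) / 0.688125 = 348.75 / 0.688125 ≈ 506.8120.
Intermediate flow from S to G: z_SG = a_SG · x_G = 0.10 × 348.75 / 0.688125 = 34.875 / 0.688125 ≈ 50.68.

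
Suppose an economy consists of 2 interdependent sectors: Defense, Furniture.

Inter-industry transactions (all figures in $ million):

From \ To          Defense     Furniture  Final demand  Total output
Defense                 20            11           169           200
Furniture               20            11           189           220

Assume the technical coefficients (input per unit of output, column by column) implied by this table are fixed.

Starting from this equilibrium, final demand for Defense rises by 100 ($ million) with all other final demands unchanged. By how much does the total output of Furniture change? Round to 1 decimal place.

Δx_2 = 11.8

Technical coefficients a_ij = z_ij / X_j:
  a_11 = 20/200 = 0.10, a_21 = 20/200 = 0.10
  a_12 = 11/220 = 0.05, a_22 = 11/220 = 0.05
I − A =
  [   0.90    -0.05]
  [  -0.10     0.95]
det(I−A) = (0.90)(0.95) − (-0.05)(-0.10) = 0.8500
adj(I−A) = [[0.95, 0.05], [0.10, 0.90]]
(I − A)⁻¹ = adj(I−A) / det(I−A) ≈
  [   1.1176     0.0588]
  [   0.1176     1.0588]
Δx = (I − A)⁻¹ Δd with Δd having +100 in the Defense component and 0 elsewhere.
So Δx_2 = L_21 · (+100), where L_21 = adj(I−A)_21 / det(I−A) = 0.10 / 0.8500.
Δx_2 = 0.10 × (+100) / 0.8500 = 10.00 / 0.8500 ≈ 11.8.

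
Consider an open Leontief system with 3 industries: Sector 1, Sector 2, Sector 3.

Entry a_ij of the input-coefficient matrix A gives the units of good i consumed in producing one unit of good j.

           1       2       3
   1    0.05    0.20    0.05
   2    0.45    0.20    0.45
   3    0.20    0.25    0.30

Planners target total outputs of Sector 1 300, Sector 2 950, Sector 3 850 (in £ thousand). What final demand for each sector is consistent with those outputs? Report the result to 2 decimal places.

I − A =
  [   0.95    -0.20    -0.05]
  [  -0.45     0.80    -0.45]
  [  -0.20    -0.25     0.70]
d = (I − A) x:
  d_1 = (+0.95)·300 + (-0.20)·950 + (-0.05)·850 = 52.50
  d_2 = (-0.45)·300 + (+0.80)·950 + (-0.45)·850 = 242.50
  d_3 = (-0.20)·300 + (-0.25)·950 + (+0.70)·850 = 297.50

d_1 = 52.50, d_2 = 242.50, d_3 = 297.50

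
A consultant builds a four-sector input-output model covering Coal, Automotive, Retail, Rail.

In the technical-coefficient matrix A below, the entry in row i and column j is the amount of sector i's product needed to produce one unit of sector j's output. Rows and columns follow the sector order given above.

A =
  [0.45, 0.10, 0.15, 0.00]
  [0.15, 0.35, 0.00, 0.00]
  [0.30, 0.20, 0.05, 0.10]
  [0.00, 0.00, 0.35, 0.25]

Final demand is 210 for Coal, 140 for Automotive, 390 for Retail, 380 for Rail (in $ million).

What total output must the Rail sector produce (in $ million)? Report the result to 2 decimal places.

I − A =
  [   0.55    -0.10    -0.15     0.00]
  [  -0.15     0.65     0.00     0.00]
  [  -0.30    -0.20     0.95    -0.10]
  [   0.00     0.00    -0.35     0.75]
Compute the cofactors C_ij = (−1)^(i+j)·(3×3 minor ij) of I−A; the adjugate is their transpose:
adj(I−A) = Cᵀ =
  [ 0.440375   0.090250   0.073125   0.009750]
  [ 0.101625   0.338875   0.016875   0.002250]
  [ 0.168750   0.105000   0.256875   0.034250]
  [ 0.078750   0.049000   0.119875   0.291625]
det(I−A) = Σ_j (I−A)_1j·C_1j = (0.55)(0.440375) + (-0.10)(0.101625) + (-0.15)(0.168750) + (0.00)(0.078750) = 0.20673125
(I − A)⁻¹ = adj(I−A) / det(I−A) ≈
  [   2.1302     0.4366     0.3537     0.0472]
  [   0.4916     1.6392     0.0816     0.0109]
  [   0.8163     0.5079     1.2426     0.1657]
  [   0.3809     0.2370     0.5799     1.4106]
x = (I − A)⁻¹ d = adj(I−A)·d / det(I−A), with det(I−A) = 0.20673125:
  x_1 = (0.440375·210 + 0.090250·140 + 0.073125·390 + 0.009750·380) / 0.20673125 = 137.3375 / 0.20673125 ≈ 664.33
  x_2 = (0.101625·210 + 0.338875·140 + 0.016875·390 + 0.002250·380) / 0.20673125 = 76.22 / 0.20673125 ≈ 368.69
  x_3 = (0.168750·210 + 0.105000·140 + 0.256875·390 + 0.034250·380) / 0.20673125 = 163.33375 / 0.20673125 ≈ 790.08
  x_4 = (0.078750·210 + 0.049000·140 + 0.119875·390 + 0.291625·380) / 0.20673125 = 180.96625 / 0.20673125 ≈ 875.37

x_4 = 875.37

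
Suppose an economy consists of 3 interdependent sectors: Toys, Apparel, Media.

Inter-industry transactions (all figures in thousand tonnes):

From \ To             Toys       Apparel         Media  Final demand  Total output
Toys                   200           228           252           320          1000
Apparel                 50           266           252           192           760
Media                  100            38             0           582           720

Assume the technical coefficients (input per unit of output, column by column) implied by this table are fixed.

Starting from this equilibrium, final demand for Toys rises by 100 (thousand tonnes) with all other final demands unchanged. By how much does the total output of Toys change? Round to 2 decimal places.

Δx_T = 138.44

Technical coefficients a_ij = z_ij / X_j:
  a_TT = 200/1000 = 0.20, a_AT = 50/1000 = 0.05, a_MT = 100/1000 = 0.10
  a_TA = 228/760 = 0.30, a_AA = 266/760 = 0.35, a_MA = 38/760 = 0.05
  a_TM = 252/720 = 0.35, a_AM = 252/720 = 0.35, a_MM = 0/720 = 0.00
I − A =
  [   0.80    -0.30    -0.35]
  [  -0.05     0.65    -0.35]
  [  -0.10    -0.05     1.00]
Cofactors of I−A, C_ij = (−1)^(i+j)·(minor ij) (rows/columns in the sector order above):
  C_11 = (0.65)(1.00) − (-0.35)(-0.05) = 0.6325
  C_12 = −[(-0.05)(1.00) − (-0.35)(-0.10)] = 0.0850
  C_13 = (-0.05)(-0.05) − (0.65)(-0.10) = 0.0675
  C_21 = −[(-0.30)(1.00) − (-0.35)(-0.05)] = 0.3175
  C_22 = (0.80)(1.00) − (-0.35)(-0.10) = 0.7650
  C_23 = −[(0.80)(-0.05) − (-0.30)(-0.10)] = 0.0700
  C_31 = (-0.30)(-0.35) − (-0.35)(0.65) = 0.3325
  C_32 = −[(0.80)(-0.35) − (-0.35)(-0.05)] = 0.2975
  C_33 = (0.80)(0.65) − (-0.30)(-0.05) = 0.5050
det(I−A) = Σ_j (I−A)_1j·C_1j = (0.80)(0.6325) + (-0.30)(0.0850) + (-0.35)(0.0675) = 0.456875
adj(I−A) = Cᵀ =
  [ 0.6325   0.3175   0.3325]
  [ 0.0850   0.7650   0.2975]
  [ 0.0675   0.0700   0.5050]
(I − A)⁻¹ = adj(I−A) / det(I−A) ≈
  [   1.3844     0.6949     0.7278]
  [   0.1860     1.6744     0.6512]
  [   0.1477     0.1532     1.1053]
Δx = (I − A)⁻¹ Δd with Δd having +100 in the Toys component and 0 elsewhere.
So Δx_T = L_TT · (+100), where L_TT = adj(I−A)_TT / det(I−A) = 0.6325 / 0.456875.
Δx_T = 0.6325 × (+100) / 0.456875 = 63.25 / 0.456875 ≈ 138.44.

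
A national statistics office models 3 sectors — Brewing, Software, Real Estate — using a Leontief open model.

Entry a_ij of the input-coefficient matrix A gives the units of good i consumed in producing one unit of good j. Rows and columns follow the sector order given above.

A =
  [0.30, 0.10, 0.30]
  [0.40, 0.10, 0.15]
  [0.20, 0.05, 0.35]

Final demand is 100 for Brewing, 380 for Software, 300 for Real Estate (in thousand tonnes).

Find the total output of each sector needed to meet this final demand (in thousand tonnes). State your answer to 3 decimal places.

I − A =
  [   0.70    -0.10    -0.30]
  [  -0.40     0.90    -0.15]
  [  -0.20    -0.05     0.65]
Cofactors of I−A, C_ij = (−1)^(i+j)·(minor ij) (rows/columns in the sector order above):
  C_11 = (0.90)(0.65) − (-0.15)(-0.05) = 0.5775
  C_12 = −[(-0.40)(0.65) − (-0.15)(-0.20)] = 0.2900
  C_13 = (-0.40)(-0.05) − (0.90)(-0.20) = 0.2000
  C_21 = −[(-0.10)(0.65) − (-0.30)(-0.05)] = 0.0800
  C_22 = (0.70)(0.65) − (-0.30)(-0.20) = 0.3950
  C_23 = −[(0.70)(-0.05) − (-0.10)(-0.20)] = 0.0550
  C_31 = (-0.10)(-0.15) − (-0.30)(0.90) = 0.2850
  C_32 = −[(0.70)(-0.15) − (-0.30)(-0.40)] = 0.2250
  C_33 = (0.70)(0.90) − (-0.10)(-0.40) = 0.5900
det(I−A) = Σ_j (I−A)_1j·C_1j = (0.70)(0.5775) + (-0.10)(0.2900) + (-0.30)(0.2000) = 0.31525
adj(I−A) = Cᵀ =
  [ 0.5775   0.0800   0.2850]
  [ 0.2900   0.3950   0.2250]
  [ 0.2000   0.0550   0.5900]
(I − A)⁻¹ = adj(I−A) / det(I−A) ≈
  [   1.8319     0.2538     0.9040]
  [   0.9199     1.2530     0.7137]
  [   0.6344     0.1745     1.8715]
x = (I − A)⁻¹ d = adj(I−A)·d / det(I−A), with det(I−A) = 0.31525:
  x_B = (0.5775·100 + 0.0800·380 + 0.2850·300) / 0.31525 = 173.65 / 0.31525 ≈ 550.833
  x_S = (0.2900·100 + 0.3950·380 + 0.2250·300) / 0.31525 = 246.60 / 0.31525 ≈ 782.236
  x_R = (0.2000·100 + 0.0550·380 + 0.5900·300) / 0.31525 = 217.90 / 0.31525 ≈ 691.197

x_B = 550.833, x_S = 782.236, x_R = 691.197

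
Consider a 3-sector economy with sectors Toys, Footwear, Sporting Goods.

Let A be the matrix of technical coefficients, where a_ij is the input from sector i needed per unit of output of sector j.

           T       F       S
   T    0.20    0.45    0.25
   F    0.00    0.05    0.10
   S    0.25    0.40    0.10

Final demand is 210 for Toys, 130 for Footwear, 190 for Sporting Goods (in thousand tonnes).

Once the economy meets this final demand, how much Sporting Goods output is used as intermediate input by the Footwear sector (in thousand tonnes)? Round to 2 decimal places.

I − A =
  [   0.80    -0.45    -0.25]
  [   0.00     0.95    -0.10]
  [  -0.25    -0.40     0.90]
Cofactors of I−A, C_ij = (−1)^(i+j)·(minor ij) (rows/columns in the sector order above):
  C_11 = (0.95)(0.90) − (-0.10)(-0.40) = 0.8150
  C_12 = −[(0.00)(0.90) − (-0.10)(-0.25)] = 0.0250
  C_13 = (0.00)(-0.40) − (0.95)(-0.25) = 0.2375
  C_21 = −[(-0.45)(0.90) − (-0.25)(-0.40)] = 0.5050
  C_22 = (0.80)(0.90) − (-0.25)(-0.25) = 0.6575
  C_23 = −[(0.80)(-0.40) − (-0.45)(-0.25)] = 0.4325
  C_31 = (-0.45)(-0.10) − (-0.25)(0.95) = 0.2825
  C_32 = −[(0.80)(-0.10) − (-0.25)(0.00)] = 0.0800
  C_33 = (0.80)(0.95) − (-0.45)(0.00) = 0.7600
det(I−A) = Σ_j (I−A)_1j·C_1j = (0.80)(0.8150) + (-0.45)(0.0250) + (-0.25)(0.2375) = 0.581375
adj(I−A) = Cᵀ =
  [ 0.8150   0.5050   0.2825]
  [ 0.0250   0.6575   0.0800]
  [ 0.2375   0.4325   0.7600]
(I − A)⁻¹ = adj(I−A) / det(I−A) ≈
  [   1.4018     0.8686     0.4859]
  [   0.0430     1.1309     0.1376]
  [   0.4085     0.7439     1.3072]
First solve x = (I − A)⁻¹ d = adj(I−A)·d / det(I−A); in particular x_F = (0.0250·210 + 0.6575·130 + 0.0800·190) / 0.581375 = 105.925 / 0.581375 ≈ 182.1974.
Intermediate flow from S to F: z_SF = a_SF · x_F = 0.40 × 105.925 / 0.581375 = 42.37 / 0.581375 ≈ 72.88.

z_SF = 72.88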